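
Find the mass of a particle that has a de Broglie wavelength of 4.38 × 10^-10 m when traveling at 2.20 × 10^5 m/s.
6.88 × 10^-30 kg

From the de Broglie relation λ = h/(mv), we solve for m:

m = h/(λv)
m = (6.626 × 10^-34 J·s) / (4.38 × 10^-10 m × 2.20 × 10^5 m/s)
m = 6.88 × 10^-30 kg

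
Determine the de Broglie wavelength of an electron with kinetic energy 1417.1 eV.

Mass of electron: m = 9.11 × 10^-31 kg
3.26 × 10^-11 m

Using λ = h/√(2mKE):

First convert KE to Joules: KE = 1417.1 eV = 2.270 × 10^-16 J

λ = h/√(2mKE)
λ = (6.626 × 10^-34 J·s) / √(2 × 9.11 × 10^-31 kg × 2.270 × 10^-16 J)
λ = 3.26 × 10^-11 m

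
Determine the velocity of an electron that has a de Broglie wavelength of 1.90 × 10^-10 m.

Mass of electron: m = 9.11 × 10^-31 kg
3.83 × 10^6 m/s

From the de Broglie relation λ = h/(mv), we solve for v:

v = h/(mλ)
v = (6.626 × 10^-34 J·s) / (9.11 × 10^-31 kg × 1.90 × 10^-10 m)
v = 3.83 × 10^6 m/s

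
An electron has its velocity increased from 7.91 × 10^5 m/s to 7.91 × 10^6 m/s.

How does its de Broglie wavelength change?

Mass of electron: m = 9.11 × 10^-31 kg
The wavelength decreases by a factor of 10.

Using λ = h/(mv):

Initial wavelength: λ₁ = h/(mv₁) = 9.20 × 10^-10 m
Final wavelength: λ₂ = h/(mv₂) = 9.20 × 10^-11 m

Since λ ∝ 1/v, when velocity increases by a factor of 10, the wavelength decreases by a factor of 10.

λ₂/λ₁ = v₁/v₂ = 1/10

The wavelength decreases by a factor of 10.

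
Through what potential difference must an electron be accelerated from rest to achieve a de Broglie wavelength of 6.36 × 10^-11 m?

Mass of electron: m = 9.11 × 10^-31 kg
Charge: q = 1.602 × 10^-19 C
372 V

From λ = h/√(2mqV), we solve for V:

λ² = h²/(2mqV)
V = h²/(2mqλ²)
V = (6.626 × 10^-34 J·s)² / (2 × 9.11 × 10^-31 kg × 1.602 × 10^-19 C × (6.36 × 10^-11 m)²)
V = 372 V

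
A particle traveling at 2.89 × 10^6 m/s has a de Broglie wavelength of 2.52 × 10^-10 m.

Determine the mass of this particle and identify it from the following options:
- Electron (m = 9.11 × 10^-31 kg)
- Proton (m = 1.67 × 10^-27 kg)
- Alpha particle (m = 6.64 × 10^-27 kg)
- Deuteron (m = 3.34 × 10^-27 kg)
The particle is an electron.

From λ = h/(mv), solve for mass:

m = h/(λv)
m = (6.626 × 10^-34 J·s) / (2.52 × 10^-10 m × 2.89 × 10^6 m/s)
m = 9.10 × 10^-31 kg

Comparing with the listed masses, this is closest to an electron.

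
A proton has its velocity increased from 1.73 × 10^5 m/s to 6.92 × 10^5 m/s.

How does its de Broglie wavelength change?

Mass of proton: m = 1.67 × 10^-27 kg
The wavelength decreases by a factor of 4.

Using λ = h/(mv):

Initial wavelength: λ₁ = h/(mv₁) = 2.29 × 10^-12 m
Final wavelength: λ₂ = h/(mv₂) = 5.73 × 10^-13 m

Since λ ∝ 1/v, when velocity increases by a factor of 4, the wavelength decreases by a factor of 4.

λ₂/λ₁ = v₁/v₂ = 1/4

The wavelength decreases by a factor of 4.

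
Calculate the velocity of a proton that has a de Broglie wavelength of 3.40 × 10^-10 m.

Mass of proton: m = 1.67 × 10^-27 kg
1.17 × 10^3 m/s

From the de Broglie relation λ = h/(mv), we solve for v:

v = h/(mλ)
v = (6.626 × 10^-34 J·s) / (1.67 × 10^-27 kg × 3.40 × 10^-10 m)
v = 1.17 × 10^3 m/s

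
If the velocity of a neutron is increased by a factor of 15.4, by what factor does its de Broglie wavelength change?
The wavelength decreases by a factor of 15.4.

From λ = h/(mv), the wavelength is inversely proportional to velocity:

λ ∝ 1/v

If v → 15.4v, then λ → λ/15.4

When velocity is increased by a factor of 15.4, the wavelength decreases by a factor of 15.4.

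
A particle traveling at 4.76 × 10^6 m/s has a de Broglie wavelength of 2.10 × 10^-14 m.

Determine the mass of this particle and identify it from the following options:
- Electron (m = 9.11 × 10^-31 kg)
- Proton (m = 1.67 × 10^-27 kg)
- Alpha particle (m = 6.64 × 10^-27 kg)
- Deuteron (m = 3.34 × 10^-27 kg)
The particle is an alpha particle.

From λ = h/(mv), solve for mass:

m = h/(λv)
m = (6.626 × 10^-34 J·s) / (2.10 × 10^-14 m × 4.76 × 10^6 m/s)
m = 6.63 × 10^-27 kg

Comparing with the listed masses, this is closest to an alpha particle.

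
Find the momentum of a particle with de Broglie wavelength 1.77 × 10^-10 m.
3.74 × 10^-24 kg·m/s

From the de Broglie relation λ = h/p, we solve for p:

p = h/λ
p = (6.626 × 10^-34 J·s) / (1.77 × 10^-10 m)
p = 3.74 × 10^-24 kg·m/s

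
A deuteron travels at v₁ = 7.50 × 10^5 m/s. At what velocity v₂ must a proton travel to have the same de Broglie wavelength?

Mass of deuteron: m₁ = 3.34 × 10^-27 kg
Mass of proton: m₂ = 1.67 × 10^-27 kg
v₂ = 1.50 × 10^6 m/s

For equal de Broglie wavelengths: λ₁ = λ₂

h/(m₁v₁) = h/(m₂v₂)
m₁v₁ = m₂v₂
v₂ = v₁ · (m₁/m₂)

v₂ = 7.50 × 10^5 m/s × (3.34 × 10^-27 kg / 1.67 × 10^-27 kg)
v₂ = 1.50 × 10^6 m/s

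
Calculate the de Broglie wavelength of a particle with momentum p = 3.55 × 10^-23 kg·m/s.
1.87 × 10^-11 m

Using the de Broglie relation λ = h/p:

λ = h/p
λ = (6.626 × 10^-34 J·s) / (3.55 × 10^-23 kg·m/s)
λ = 1.87 × 10^-11 m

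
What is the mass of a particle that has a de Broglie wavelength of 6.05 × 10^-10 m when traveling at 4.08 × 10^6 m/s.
2.68 × 10^-31 kg

From the de Broglie relation λ = h/(mv), we solve for m:

m = h/(λv)
m = (6.626 × 10^-34 J·s) / (6.05 × 10^-10 m × 4.08 × 10^6 m/s)
m = 2.68 × 10^-31 kg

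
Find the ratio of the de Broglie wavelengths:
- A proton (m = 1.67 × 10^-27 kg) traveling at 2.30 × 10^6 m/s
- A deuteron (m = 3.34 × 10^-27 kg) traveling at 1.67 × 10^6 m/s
λ₁/λ₂ = 1.45

Using λ = h/(mv):

λ₁ = h/(m₁v₁) = 1.73 × 10^-13 m
λ₂ = h/(m₂v₂) = 1.19 × 10^-13 m

Ratio λ₁/λ₂ = (m₂v₂)/(m₁v₁)
         = (3.34 × 10^-27 kg × 1.67 × 10^6 m/s) / (1.67 × 10^-27 kg × 2.30 × 10^6 m/s)
         = 1.45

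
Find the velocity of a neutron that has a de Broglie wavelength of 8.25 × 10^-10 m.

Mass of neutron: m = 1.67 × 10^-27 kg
4.81 × 10^2 m/s

From the de Broglie relation λ = h/(mv), we solve for v:

v = h/(mλ)
v = (6.626 × 10^-34 J·s) / (1.67 × 10^-27 kg × 8.25 × 10^-10 m)
v = 4.81 × 10^2 m/s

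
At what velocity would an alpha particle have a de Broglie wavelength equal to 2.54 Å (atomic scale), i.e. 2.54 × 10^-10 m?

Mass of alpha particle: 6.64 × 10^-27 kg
3.93 × 10^2 m/s

From λ = h/(mv), solve for v:

v = h/(mλ)
v = (6.626 × 10^-34 J·s) / (6.64 × 10^-27 kg × 2.54 × 10^-10 m)
v = 3.93 × 10^2 m/s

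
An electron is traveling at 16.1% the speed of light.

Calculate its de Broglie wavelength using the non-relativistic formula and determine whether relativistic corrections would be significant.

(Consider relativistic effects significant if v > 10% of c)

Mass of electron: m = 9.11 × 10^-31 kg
Yes, relativistic corrections are needed.

Using the non-relativistic de Broglie formula λ = h/(mv):

v = 16.1% × c = 4.827 × 10^7 m/s

λ = h/(mv)
λ = (6.626 × 10^-34 J·s) / (9.11 × 10^-31 kg × 4.827 × 10^7 m/s)
λ = 1.51 × 10^-11 m

Since v = 16.1% of c > 10% of c, relativistic corrections ARE significant and the actual wavelength would differ from this non-relativistic estimate.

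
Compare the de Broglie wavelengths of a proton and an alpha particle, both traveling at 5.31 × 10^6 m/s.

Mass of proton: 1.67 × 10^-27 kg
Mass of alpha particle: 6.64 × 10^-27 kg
The proton has the longer wavelength.

Using λ = h/(mv), since both particles have the same velocity, the wavelength depends only on mass.

For proton: λ₁ = h/(m₁v) = 7.47 × 10^-14 m
For alpha particle: λ₂ = h/(m₂v) = 1.88 × 10^-14 m

Since λ ∝ 1/m at constant velocity, the lighter particle has the longer wavelength.

The proton has the longer de Broglie wavelength.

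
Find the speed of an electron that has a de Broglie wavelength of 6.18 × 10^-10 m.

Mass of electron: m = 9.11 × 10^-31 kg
1.18 × 10^6 m/s

From the de Broglie relation λ = h/(mv), we solve for v:

v = h/(mλ)
v = (6.626 × 10^-34 J·s) / (9.11 × 10^-31 kg × 6.18 × 10^-10 m)
v = 1.18 × 10^6 m/s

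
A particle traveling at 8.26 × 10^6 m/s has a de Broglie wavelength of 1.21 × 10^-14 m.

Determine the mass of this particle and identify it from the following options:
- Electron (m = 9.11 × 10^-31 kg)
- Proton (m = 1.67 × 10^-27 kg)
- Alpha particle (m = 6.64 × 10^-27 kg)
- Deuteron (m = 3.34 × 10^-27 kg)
The particle is an alpha particle.

From λ = h/(mv), solve for mass:

m = h/(λv)
m = (6.626 × 10^-34 J·s) / (1.21 × 10^-14 m × 8.26 × 10^6 m/s)
m = 6.63 × 10^-27 kg

Comparing with the listed masses, this is closest to an alpha particle.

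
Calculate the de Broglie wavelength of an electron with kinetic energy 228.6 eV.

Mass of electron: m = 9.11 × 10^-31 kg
8.11 × 10^-11 m

Using λ = h/√(2mKE):

First convert KE to Joules: KE = 228.6 eV = 3.663 × 10^-17 J

λ = h/√(2mKE)
λ = (6.626 × 10^-34 J·s) / √(2 × 9.11 × 10^-31 kg × 3.663 × 10^-17 J)
λ = 8.11 × 10^-11 m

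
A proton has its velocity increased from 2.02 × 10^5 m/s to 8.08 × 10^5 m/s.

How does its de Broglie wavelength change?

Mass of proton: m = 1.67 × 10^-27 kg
The wavelength decreases by a factor of 4.

Using λ = h/(mv):

Initial wavelength: λ₁ = h/(mv₁) = 1.96 × 10^-12 m
Final wavelength: λ₂ = h/(mv₂) = 4.91 × 10^-13 m

Since λ ∝ 1/v, when velocity increases by a factor of 4, the wavelength decreases by a factor of 4.

λ₂/λ₁ = v₁/v₂ = 1/4

The wavelength decreases by a factor of 4.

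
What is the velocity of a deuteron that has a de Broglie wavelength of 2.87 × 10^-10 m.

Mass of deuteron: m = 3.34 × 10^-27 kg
6.91 × 10^2 m/s

From the de Broglie relation λ = h/(mv), we solve for v:

v = h/(mλ)
v = (6.626 × 10^-34 J·s) / (3.34 × 10^-27 kg × 2.87 × 10^-10 m)
v = 6.91 × 10^2 m/s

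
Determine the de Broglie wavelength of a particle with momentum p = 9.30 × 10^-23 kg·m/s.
7.12 × 10^-12 m

Using the de Broglie relation λ = h/p:

λ = h/p
λ = (6.626 × 10^-34 J·s) / (9.30 × 10^-23 kg·m/s)
λ = 7.12 × 10^-12 m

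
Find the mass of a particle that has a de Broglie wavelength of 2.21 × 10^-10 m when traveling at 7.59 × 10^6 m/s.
3.95 × 10^-31 kg

From the de Broglie relation λ = h/(mv), we solve for m:

m = h/(λv)
m = (6.626 × 10^-34 J·s) / (2.21 × 10^-10 m × 7.59 × 10^6 m/s)
m = 3.95 × 10^-31 kg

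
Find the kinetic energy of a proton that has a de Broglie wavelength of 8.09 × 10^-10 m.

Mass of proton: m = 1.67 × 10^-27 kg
2.01 × 10^-22 J (or 1.25 × 10^-3 eV)

From λ = h/√(2mKE), we solve for KE:

λ² = h²/(2mKE)
KE = h²/(2mλ²)
KE = (6.626 × 10^-34 J·s)² / (2 × 1.67 × 10^-27 kg × (8.09 × 10^-10 m)²)
KE = 2.01 × 10^-22 J
KE = 1.25 × 10^-3 eV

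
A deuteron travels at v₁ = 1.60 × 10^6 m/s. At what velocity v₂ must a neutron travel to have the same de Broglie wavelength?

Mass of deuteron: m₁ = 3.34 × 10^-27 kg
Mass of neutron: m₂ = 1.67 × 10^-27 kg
v₂ = 3.20 × 10^6 m/s

For equal de Broglie wavelengths: λ₁ = λ₂

h/(m₁v₁) = h/(m₂v₂)
m₁v₁ = m₂v₂
v₂ = v₁ · (m₁/m₂)

v₂ = 1.60 × 10^6 m/s × (3.34 × 10^-27 kg / 1.67 × 10^-27 kg)
v₂ = 3.20 × 10^6 m/s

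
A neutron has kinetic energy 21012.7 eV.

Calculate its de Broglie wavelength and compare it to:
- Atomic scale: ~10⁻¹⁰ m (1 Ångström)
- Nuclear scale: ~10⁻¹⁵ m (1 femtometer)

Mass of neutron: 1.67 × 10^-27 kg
λ = 1.98 × 10^-13 m, which is between nuclear and atomic scales.

Using λ = h/√(2mKE):

KE = 21012.7 eV = 3.367 × 10^-15 J

λ = h/√(2mKE)
λ = (6.626 × 10^-34 J·s) / √(2 × 1.67 × 10^-27 kg × 3.367 × 10^-15 J)
λ = 1.98 × 10^-13 m

Comparison:
- Atomic scale (10⁻¹⁰ m): λ is 0.002× this size
- Nuclear scale (10⁻¹⁵ m): λ is 2e+02× this size

The wavelength is between nuclear and atomic scales.

This wavelength is appropriate for probing atomic structure but too large for nuclear physics experiments.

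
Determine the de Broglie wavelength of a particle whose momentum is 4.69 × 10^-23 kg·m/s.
1.41 × 10^-11 m

Using the de Broglie relation λ = h/p:

λ = h/p
λ = (6.626 × 10^-34 J·s) / (4.69 × 10^-23 kg·m/s)
λ = 1.41 × 10^-11 m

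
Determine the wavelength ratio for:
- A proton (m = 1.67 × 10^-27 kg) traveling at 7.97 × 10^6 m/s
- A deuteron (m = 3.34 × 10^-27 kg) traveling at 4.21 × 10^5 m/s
λ₁/λ₂ = 0.106

Using λ = h/(mv):

λ₁ = h/(m₁v₁) = 4.98 × 10^-14 m
λ₂ = h/(m₂v₂) = 4.71 × 10^-13 m

Ratio λ₁/λ₂ = (m₂v₂)/(m₁v₁)
         = (3.34 × 10^-27 kg × 4.21 × 10^5 m/s) / (1.67 × 10^-27 kg × 7.97 × 10^6 m/s)
         = 0.106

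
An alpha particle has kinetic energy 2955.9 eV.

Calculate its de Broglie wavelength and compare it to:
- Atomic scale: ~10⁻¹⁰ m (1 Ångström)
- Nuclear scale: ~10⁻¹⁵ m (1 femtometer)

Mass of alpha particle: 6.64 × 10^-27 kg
λ = 2.64 × 10^-13 m, which is between nuclear and atomic scales.

Using λ = h/√(2mKE):

KE = 2955.9 eV = 4.736 × 10^-16 J

λ = h/√(2mKE)
λ = (6.626 × 10^-34 J·s) / √(2 × 6.64 × 10^-27 kg × 4.736 × 10^-16 J)
λ = 2.64 × 10^-13 m

Comparison:
- Atomic scale (10⁻¹⁰ m): λ is 0.0026× this size
- Nuclear scale (10⁻¹⁵ m): λ is 2.6e+02× this size

The wavelength is between nuclear and atomic scales.

This wavelength is appropriate for probing atomic structure but too large for nuclear physics experiments.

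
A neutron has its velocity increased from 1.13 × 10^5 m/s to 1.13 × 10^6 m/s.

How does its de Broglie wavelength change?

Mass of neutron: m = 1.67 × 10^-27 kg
The wavelength decreases by a factor of 10.

Using λ = h/(mv):

Initial wavelength: λ₁ = h/(mv₁) = 3.51 × 10^-12 m
Final wavelength: λ₂ = h/(mv₂) = 3.51 × 10^-13 m

Since λ ∝ 1/v, when velocity increases by a factor of 10, the wavelength decreases by a factor of 10.

λ₂/λ₁ = v₁/v₂ = 1/10

The wavelength decreases by a factor of 10.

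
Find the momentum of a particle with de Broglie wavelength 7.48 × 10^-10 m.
8.86 × 10^-25 kg·m/s

From the de Broglie relation λ = h/p, we solve for p:

p = h/λ
p = (6.626 × 10^-34 J·s) / (7.48 × 10^-10 m)
p = 8.86 × 10^-25 kg·m/s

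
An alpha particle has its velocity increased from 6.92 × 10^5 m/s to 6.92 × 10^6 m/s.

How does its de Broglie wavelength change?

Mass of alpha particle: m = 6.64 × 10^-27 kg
The wavelength decreases by a factor of 10.

Using λ = h/(mv):

Initial wavelength: λ₁ = h/(mv₁) = 1.44 × 10^-13 m
Final wavelength: λ₂ = h/(mv₂) = 1.44 × 10^-14 m

Since λ ∝ 1/v, when velocity increases by a factor of 10, the wavelength decreases by a factor of 10.

λ₂/λ₁ = v₁/v₂ = 1/10

The wavelength decreases by a factor of 10.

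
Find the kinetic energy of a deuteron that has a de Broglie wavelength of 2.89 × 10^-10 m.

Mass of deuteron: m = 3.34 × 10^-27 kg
7.87 × 10^-22 J (or 4.91 × 10^-3 eV)

From λ = h/√(2mKE), we solve for KE:

λ² = h²/(2mKE)
KE = h²/(2mλ²)
KE = (6.626 × 10^-34 J·s)² / (2 × 3.34 × 10^-27 kg × (2.89 × 10^-10 m)²)
KE = 7.87 × 10^-22 J
KE = 4.91 × 10^-3 eV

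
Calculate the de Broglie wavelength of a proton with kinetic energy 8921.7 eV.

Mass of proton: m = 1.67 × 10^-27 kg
3.03 × 10^-13 m

Using λ = h/√(2mKE):

First convert KE to Joules: KE = 8921.7 eV = 1.429 × 10^-15 J

λ = h/√(2mKE)
λ = (6.626 × 10^-34 J·s) / √(2 × 1.67 × 10^-27 kg × 1.429 × 10^-15 J)
λ = 3.03 × 10^-13 m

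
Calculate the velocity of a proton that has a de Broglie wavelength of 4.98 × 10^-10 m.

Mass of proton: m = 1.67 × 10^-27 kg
7.97 × 10^2 m/s

From the de Broglie relation λ = h/(mv), we solve for v:

v = h/(mλ)
v = (6.626 × 10^-34 J·s) / (1.67 × 10^-27 kg × 4.98 × 10^-10 m)
v = 7.97 × 10^2 m/s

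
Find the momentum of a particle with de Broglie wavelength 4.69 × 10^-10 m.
1.41 × 10^-24 kg·m/s

From the de Broglie relation λ = h/p, we solve for p:

p = h/λ
p = (6.626 × 10^-34 J·s) / (4.69 × 10^-10 m)
p = 1.41 × 10^-24 kg·m/s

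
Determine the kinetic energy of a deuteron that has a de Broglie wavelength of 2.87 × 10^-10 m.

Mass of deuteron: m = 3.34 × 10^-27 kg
7.98 × 10^-22 J (or 4.98 × 10^-3 eV)

From λ = h/√(2mKE), we solve for KE:

λ² = h²/(2mKE)
KE = h²/(2mλ²)
KE = (6.626 × 10^-34 J·s)² / (2 × 3.34 × 10^-27 kg × (2.87 × 10^-10 m)²)
KE = 7.98 × 10^-22 J
KE = 4.98 × 10^-3 eV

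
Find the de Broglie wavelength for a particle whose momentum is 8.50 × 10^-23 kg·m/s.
7.80 × 10^-12 m

Using the de Broglie relation λ = h/p:

λ = h/p
λ = (6.626 × 10^-34 J·s) / (8.50 × 10^-23 kg·m/s)
λ = 7.80 × 10^-12 m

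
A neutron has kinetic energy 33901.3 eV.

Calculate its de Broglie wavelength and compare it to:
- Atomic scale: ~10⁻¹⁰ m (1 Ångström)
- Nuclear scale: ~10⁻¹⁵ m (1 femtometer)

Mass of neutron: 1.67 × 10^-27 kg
λ = 1.56 × 10^-13 m, which is between nuclear and atomic scales.

Using λ = h/√(2mKE):

KE = 33901.3 eV = 5.432 × 10^-15 J

λ = h/√(2mKE)
λ = (6.626 × 10^-34 J·s) / √(2 × 1.67 × 10^-27 kg × 5.432 × 10^-15 J)
λ = 1.56 × 10^-13 m

Comparison:
- Atomic scale (10⁻¹⁰ m): λ is 0.0016× this size
- Nuclear scale (10⁻¹⁵ m): λ is 1.6e+02× this size

The wavelength is between nuclear and atomic scales.

This wavelength is appropriate for probing atomic structure but too large for nuclear physics experiments.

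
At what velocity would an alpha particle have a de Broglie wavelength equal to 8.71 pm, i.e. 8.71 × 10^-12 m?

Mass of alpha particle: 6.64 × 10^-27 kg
1.15 × 10^4 m/s

From λ = h/(mv), solve for v:

v = h/(mλ)
v = (6.626 × 10^-34 J·s) / (6.64 × 10^-27 kg × 8.71 × 10^-12 m)
v = 1.15 × 10^4 m/s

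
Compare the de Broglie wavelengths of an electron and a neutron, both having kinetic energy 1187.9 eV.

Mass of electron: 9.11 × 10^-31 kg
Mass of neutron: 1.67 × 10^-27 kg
The electron has the longer wavelength.

Using λ = h/√(2mKE):

For electron: λ₁ = h/√(2m₁KE) = 3.56 × 10^-11 m
For neutron: λ₂ = h/√(2m₂KE) = 8.31 × 10^-13 m

Since λ ∝ 1/√m at constant kinetic energy, the lighter particle has the longer wavelength.

The electron has the longer de Broglie wavelength.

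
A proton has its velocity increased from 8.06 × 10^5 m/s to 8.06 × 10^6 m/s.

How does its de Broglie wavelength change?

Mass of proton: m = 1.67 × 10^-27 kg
The wavelength decreases by a factor of 10.

Using λ = h/(mv):

Initial wavelength: λ₁ = h/(mv₁) = 4.92 × 10^-13 m
Final wavelength: λ₂ = h/(mv₂) = 4.92 × 10^-14 m

Since λ ∝ 1/v, when velocity increases by a factor of 10, the wavelength decreases by a factor of 10.

λ₂/λ₁ = v₁/v₂ = 1/10

The wavelength decreases by a factor of 10.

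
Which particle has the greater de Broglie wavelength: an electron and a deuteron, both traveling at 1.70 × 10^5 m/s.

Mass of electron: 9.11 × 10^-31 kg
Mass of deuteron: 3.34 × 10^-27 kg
The electron has the longer wavelength.

Using λ = h/(mv), since both particles have the same velocity, the wavelength depends only on mass.

For electron: λ₁ = h/(m₁v) = 4.28 × 10^-9 m
For deuteron: λ₂ = h/(m₂v) = 1.17 × 10^-12 m

Since λ ∝ 1/m at constant velocity, the lighter particle has the longer wavelength.

The electron has the longer de Broglie wavelength.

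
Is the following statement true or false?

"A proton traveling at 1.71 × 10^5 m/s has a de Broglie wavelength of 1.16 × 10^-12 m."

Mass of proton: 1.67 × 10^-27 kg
False

The claim is incorrect.

Using λ = h/(mv):
λ = (6.626 × 10^-34 J·s) / (1.67 × 10^-27 kg × 1.71 × 10^5 m/s)
λ = 2.32 × 10^-12 m

The actual wavelength differs from the claimed 1.16 × 10^-12 m.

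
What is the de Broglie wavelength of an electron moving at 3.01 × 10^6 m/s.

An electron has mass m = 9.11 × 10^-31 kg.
2.42 × 10^-10 m

Using the de Broglie relation λ = h/(mv):

λ = h/(mv)
λ = (6.626 × 10^-34 J·s) / (9.11 × 10^-31 kg × 3.01 × 10^6 m/s)
λ = 2.42 × 10^-10 m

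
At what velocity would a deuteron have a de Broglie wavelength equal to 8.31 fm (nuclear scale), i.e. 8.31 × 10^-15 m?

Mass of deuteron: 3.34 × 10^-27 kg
2.39 × 10^7 m/s

From λ = h/(mv), solve for v:

v = h/(mλ)
v = (6.626 × 10^-34 J·s) / (3.34 × 10^-27 kg × 8.31 × 10^-15 m)
v = 2.39 × 10^7 m/s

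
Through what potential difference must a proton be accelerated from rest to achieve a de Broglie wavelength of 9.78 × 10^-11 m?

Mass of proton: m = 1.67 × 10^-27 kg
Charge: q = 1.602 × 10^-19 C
8.58 × 10^-2 V

From λ = h/√(2mqV), we solve for V:

λ² = h²/(2mqV)
V = h²/(2mqλ²)
V = (6.626 × 10^-34 J·s)² / (2 × 1.67 × 10^-27 kg × 1.602 × 10^-19 C × (9.78 × 10^-11 m)²)
V = 8.58 × 10^-2 V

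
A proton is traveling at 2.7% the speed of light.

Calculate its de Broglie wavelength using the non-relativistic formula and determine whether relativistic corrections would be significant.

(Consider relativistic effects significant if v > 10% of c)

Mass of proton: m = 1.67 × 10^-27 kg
No, relativistic corrections are not needed.

Using the non-relativistic de Broglie formula λ = h/(mv):

v = 2.7% × c = 8.094 × 10^6 m/s

λ = h/(mv)
λ = (6.626 × 10^-34 J·s) / (1.67 × 10^-27 kg × 8.094 × 10^6 m/s)
λ = 4.90 × 10^-14 m

Since v = 2.7% of c < 10% of c, relativistic corrections are NOT significant and this non-relativistic result is a good approximation.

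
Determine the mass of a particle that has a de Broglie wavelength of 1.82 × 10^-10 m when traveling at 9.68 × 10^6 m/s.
3.76 × 10^-31 kg

From the de Broglie relation λ = h/(mv), we solve for m:

m = h/(λv)
m = (6.626 × 10^-34 J·s) / (1.82 × 10^-10 m × 9.68 × 10^6 m/s)
m = 3.76 × 10^-31 kg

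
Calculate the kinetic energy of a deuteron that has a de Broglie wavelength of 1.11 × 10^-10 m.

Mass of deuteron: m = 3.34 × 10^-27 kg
5.33 × 10^-21 J (or 0.0333 eV)

From λ = h/√(2mKE), we solve for KE:

λ² = h²/(2mKE)
KE = h²/(2mλ²)
KE = (6.626 × 10^-34 J·s)² / (2 × 3.34 × 10^-27 kg × (1.11 × 10^-10 m)²)
KE = 5.33 × 10^-21 J
KE = 0.0333 eV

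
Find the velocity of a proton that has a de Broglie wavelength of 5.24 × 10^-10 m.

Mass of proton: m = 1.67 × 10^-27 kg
7.57 × 10^2 m/s

From the de Broglie relation λ = h/(mv), we solve for v:

v = h/(mλ)
v = (6.626 × 10^-34 J·s) / (1.67 × 10^-27 kg × 5.24 × 10^-10 m)
v = 7.57 × 10^2 m/s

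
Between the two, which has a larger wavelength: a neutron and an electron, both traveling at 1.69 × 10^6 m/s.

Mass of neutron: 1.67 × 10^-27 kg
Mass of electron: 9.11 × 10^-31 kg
The electron has the longer wavelength.

Using λ = h/(mv), since both particles have the same velocity, the wavelength depends only on mass.

For neutron: λ₁ = h/(m₁v) = 2.35 × 10^-13 m
For electron: λ₂ = h/(m₂v) = 4.30 × 10^-10 m

Since λ ∝ 1/m at constant velocity, the lighter particle has the longer wavelength.

The electron has the longer de Broglie wavelength.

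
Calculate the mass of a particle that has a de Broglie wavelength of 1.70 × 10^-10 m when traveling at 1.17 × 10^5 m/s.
3.33 × 10^-29 kg

From the de Broglie relation λ = h/(mv), we solve for m:

m = h/(λv)
m = (6.626 × 10^-34 J·s) / (1.70 × 10^-10 m × 1.17 × 10^5 m/s)
m = 3.33 × 10^-29 kg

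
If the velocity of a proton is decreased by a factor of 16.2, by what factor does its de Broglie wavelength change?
The wavelength increases by a factor of 16.2.

From λ = h/(mv), the wavelength is inversely proportional to velocity:

λ ∝ 1/v

If v → v/16.2, then λ → 16.2λ

When velocity is decreased by a factor of 16.2, the wavelength increases by a factor of 16.2.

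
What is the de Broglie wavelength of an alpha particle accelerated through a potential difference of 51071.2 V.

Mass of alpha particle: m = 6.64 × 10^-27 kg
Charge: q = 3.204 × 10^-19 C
4.49 × 10^-14 m

When a particle is accelerated through voltage V, it gains kinetic energy KE = qV.

The de Broglie wavelength is then λ = h/√(2mqV):

λ = h/√(2mqV)
λ = (6.626 × 10^-34 J·s) / √(2 × 6.64 × 10^-27 kg × 3.204 × 10^-19 C × 51071.2 V)
λ = 4.49 × 10^-14 m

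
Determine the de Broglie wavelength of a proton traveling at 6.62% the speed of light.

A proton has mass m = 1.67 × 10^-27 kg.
2.00 × 10^-14 m

Using the de Broglie relation λ = h/(mv):

v = 6.62% × c = 1.985 × 10^7 m/s

λ = h/(mv)
λ = (6.626 × 10^-34 J·s) / (1.67 × 10^-27 kg × 1.985 × 10^7 m/s)
λ = 2.00 × 10^-14 m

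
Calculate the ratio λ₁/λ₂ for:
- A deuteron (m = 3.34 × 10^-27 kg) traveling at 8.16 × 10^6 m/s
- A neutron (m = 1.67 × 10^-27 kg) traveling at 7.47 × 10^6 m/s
λ₁/λ₂ = 0.458

Using λ = h/(mv):

λ₁ = h/(m₁v₁) = 2.43 × 10^-14 m
λ₂ = h/(m₂v₂) = 5.31 × 10^-14 m

Ratio λ₁/λ₂ = (m₂v₂)/(m₁v₁)
         = (1.67 × 10^-27 kg × 7.47 × 10^6 m/s) / (3.34 × 10^-27 kg × 8.16 × 10^6 m/s)
         = 0.458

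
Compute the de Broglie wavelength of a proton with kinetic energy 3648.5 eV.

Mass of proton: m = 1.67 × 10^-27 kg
4.74 × 10^-13 m

Using λ = h/√(2mKE):

First convert KE to Joules: KE = 3648.5 eV = 5.846 × 10^-16 J

λ = h/√(2mKE)
λ = (6.626 × 10^-34 J·s) / √(2 × 1.67 × 10^-27 kg × 5.846 × 10^-16 J)
λ = 4.74 × 10^-13 m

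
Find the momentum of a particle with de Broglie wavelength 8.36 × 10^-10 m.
7.93 × 10^-25 kg·m/s

From the de Broglie relation λ = h/p, we solve for p:

p = h/λ
p = (6.626 × 10^-34 J·s) / (8.36 × 10^-10 m)
p = 7.93 × 10^-25 kg·m/s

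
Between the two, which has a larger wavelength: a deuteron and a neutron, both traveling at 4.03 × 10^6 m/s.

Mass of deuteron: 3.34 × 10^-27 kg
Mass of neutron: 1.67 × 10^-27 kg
The neutron has the longer wavelength.

Using λ = h/(mv), since both particles have the same velocity, the wavelength depends only on mass.

For deuteron: λ₁ = h/(m₁v) = 4.92 × 10^-14 m
For neutron: λ₂ = h/(m₂v) = 9.85 × 10^-14 m

Since λ ∝ 1/m at constant velocity, the lighter particle has the longer wavelength.

The neutron has the longer de Broglie wavelength.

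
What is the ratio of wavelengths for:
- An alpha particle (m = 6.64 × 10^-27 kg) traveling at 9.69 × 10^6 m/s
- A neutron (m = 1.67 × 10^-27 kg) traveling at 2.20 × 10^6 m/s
λ₁/λ₂ = 0.0571

Using λ = h/(mv):

λ₁ = h/(m₁v₁) = 1.03 × 10^-14 m
λ₂ = h/(m₂v₂) = 1.80 × 10^-13 m

Ratio λ₁/λ₂ = (m₂v₂)/(m₁v₁)
         = (1.67 × 10^-27 kg × 2.20 × 10^6 m/s) / (6.64 × 10^-27 kg × 9.69 × 10^6 m/s)
         = 0.0571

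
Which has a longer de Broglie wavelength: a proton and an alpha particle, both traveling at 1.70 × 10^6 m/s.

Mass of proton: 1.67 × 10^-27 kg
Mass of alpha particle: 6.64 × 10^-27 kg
The proton has the longer wavelength.

Using λ = h/(mv), since both particles have the same velocity, the wavelength depends only on mass.

For proton: λ₁ = h/(m₁v) = 2.33 × 10^-13 m
For alpha particle: λ₂ = h/(m₂v) = 5.87 × 10^-14 m

Since λ ∝ 1/m at constant velocity, the lighter particle has the longer wavelength.

The proton has the longer de Broglie wavelength.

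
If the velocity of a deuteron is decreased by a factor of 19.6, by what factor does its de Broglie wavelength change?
The wavelength increases by a factor of 19.6.

From λ = h/(mv), the wavelength is inversely proportional to velocity:

λ ∝ 1/v

If v → v/19.6, then λ → 19.6λ

When velocity is decreased by a factor of 19.6, the wavelength increases by a factor of 19.6.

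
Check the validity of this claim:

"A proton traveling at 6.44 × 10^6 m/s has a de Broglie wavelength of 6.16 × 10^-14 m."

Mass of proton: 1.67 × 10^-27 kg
True

The claim is correct.

Using λ = h/(mv):
λ = (6.626 × 10^-34 J·s) / (1.67 × 10^-27 kg × 6.44 × 10^6 m/s)
λ = 6.16 × 10^-14 m

This matches the claimed value.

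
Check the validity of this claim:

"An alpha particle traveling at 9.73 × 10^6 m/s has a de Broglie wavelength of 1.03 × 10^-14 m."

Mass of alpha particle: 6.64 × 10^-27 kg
True

The claim is correct.

Using λ = h/(mv):
λ = (6.626 × 10^-34 J·s) / (6.64 × 10^-27 kg × 9.73 × 10^6 m/s)
λ = 1.03 × 10^-14 m

This matches the claimed value.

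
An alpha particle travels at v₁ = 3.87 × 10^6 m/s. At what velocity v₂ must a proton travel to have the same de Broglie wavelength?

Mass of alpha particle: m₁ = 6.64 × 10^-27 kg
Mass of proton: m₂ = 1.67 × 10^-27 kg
v₂ = 1.54 × 10^7 m/s

For equal de Broglie wavelengths: λ₁ = λ₂

h/(m₁v₁) = h/(m₂v₂)
m₁v₁ = m₂v₂
v₂ = v₁ · (m₁/m₂)

v₂ = 3.87 × 10^6 m/s × (6.64 × 10^-27 kg / 1.67 × 10^-27 kg)
v₂ = 1.54 × 10^7 m/s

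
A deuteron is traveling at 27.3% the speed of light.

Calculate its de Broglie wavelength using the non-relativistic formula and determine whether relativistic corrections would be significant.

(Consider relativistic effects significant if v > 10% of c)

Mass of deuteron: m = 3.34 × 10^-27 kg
Yes, relativistic corrections are needed.

Using the non-relativistic de Broglie formula λ = h/(mv):

v = 27.3% × c = 8.184 × 10^7 m/s

λ = h/(mv)
λ = (6.626 × 10^-34 J·s) / (3.34 × 10^-27 kg × 8.184 × 10^7 m/s)
λ = 2.42 × 10^-15 m

Since v = 27.3% of c > 10% of c, relativistic corrections ARE significant and the actual wavelength would differ from this non-relativistic estimate.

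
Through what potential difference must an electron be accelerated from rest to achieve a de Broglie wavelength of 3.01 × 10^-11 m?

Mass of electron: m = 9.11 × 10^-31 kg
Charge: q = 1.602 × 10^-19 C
1.66 × 10^3 V

From λ = h/√(2mqV), we solve for V:

λ² = h²/(2mqV)
V = h²/(2mqλ²)
V = (6.626 × 10^-34 J·s)² / (2 × 9.11 × 10^-31 kg × 1.602 × 10^-19 C × (3.01 × 10^-11 m)²)
V = 1.66 × 10^3 V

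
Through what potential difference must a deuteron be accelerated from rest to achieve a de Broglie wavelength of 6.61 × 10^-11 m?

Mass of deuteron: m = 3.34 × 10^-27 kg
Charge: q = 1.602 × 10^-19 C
9.39 × 10^-2 V

From λ = h/√(2mqV), we solve for V:

λ² = h²/(2mqV)
V = h²/(2mqλ²)
V = (6.626 × 10^-34 J·s)² / (2 × 3.34 × 10^-27 kg × 1.602 × 10^-19 C × (6.61 × 10^-11 m)²)
V = 9.39 × 10^-2 V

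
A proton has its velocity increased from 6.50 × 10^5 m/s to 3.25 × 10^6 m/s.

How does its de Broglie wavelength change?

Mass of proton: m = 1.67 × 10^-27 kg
The wavelength decreases by a factor of 5.

Using λ = h/(mv):

Initial wavelength: λ₁ = h/(mv₁) = 6.10 × 10^-13 m
Final wavelength: λ₂ = h/(mv₂) = 1.22 × 10^-13 m

Since λ ∝ 1/v, when velocity increases by a factor of 5, the wavelength decreases by a factor of 5.

λ₂/λ₁ = v₁/v₂ = 1/5

The wavelength decreases by a factor of 5.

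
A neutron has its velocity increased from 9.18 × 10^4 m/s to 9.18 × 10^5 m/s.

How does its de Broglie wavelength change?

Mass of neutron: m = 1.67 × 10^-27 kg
The wavelength decreases by a factor of 10.

Using λ = h/(mv):

Initial wavelength: λ₁ = h/(mv₁) = 4.32 × 10^-12 m
Final wavelength: λ₂ = h/(mv₂) = 4.32 × 10^-13 m

Since λ ∝ 1/v, when velocity increases by a factor of 10, the wavelength decreases by a factor of 10.

λ₂/λ₁ = v₁/v₂ = 1/10

The wavelength decreases by a factor of 10.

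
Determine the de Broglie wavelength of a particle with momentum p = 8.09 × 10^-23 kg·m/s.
8.19 × 10^-12 m

Using the de Broglie relation λ = h/p:

λ = h/p
λ = (6.626 × 10^-34 J·s) / (8.09 × 10^-23 kg·m/s)
λ = 8.19 × 10^-12 m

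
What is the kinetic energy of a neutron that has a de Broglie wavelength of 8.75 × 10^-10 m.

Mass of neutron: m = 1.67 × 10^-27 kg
1.72 × 10^-22 J (or 1.07 × 10^-3 eV)

From λ = h/√(2mKE), we solve for KE:

λ² = h²/(2mKE)
KE = h²/(2mλ²)
KE = (6.626 × 10^-34 J·s)² / (2 × 1.67 × 10^-27 kg × (8.75 × 10^-10 m)²)
KE = 1.72 × 10^-22 J
KE = 1.07 × 10^-3 eV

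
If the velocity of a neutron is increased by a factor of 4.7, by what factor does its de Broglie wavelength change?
The wavelength decreases by a factor of 4.7.

From λ = h/(mv), the wavelength is inversely proportional to velocity:

λ ∝ 1/v

If v → 4.7v, then λ → λ/4.7

When velocity is increased by a factor of 4.7, the wavelength decreases by a factor of 4.7.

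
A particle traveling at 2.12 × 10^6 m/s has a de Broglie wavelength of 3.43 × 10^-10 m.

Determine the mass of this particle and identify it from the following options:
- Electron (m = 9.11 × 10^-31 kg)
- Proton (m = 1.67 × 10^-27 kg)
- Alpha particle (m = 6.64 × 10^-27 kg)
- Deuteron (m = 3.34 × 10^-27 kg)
The particle is an electron.

From λ = h/(mv), solve for mass:

m = h/(λv)
m = (6.626 × 10^-34 J·s) / (3.43 × 10^-10 m × 2.12 × 10^6 m/s)
m = 9.11 × 10^-31 kg

Comparing with the listed masses, this is closest to an electron.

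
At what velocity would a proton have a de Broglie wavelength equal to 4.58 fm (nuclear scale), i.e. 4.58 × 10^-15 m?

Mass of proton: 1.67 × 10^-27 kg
8.66 × 10^7 m/s

From λ = h/(mv), solve for v:

v = h/(mλ)
v = (6.626 × 10^-34 J·s) / (1.67 × 10^-27 kg × 4.58 × 10^-15 m)
v = 8.66 × 10^7 m/s

Note: This velocity is 28.9% of the speed of light, so relativistic corrections would be needed for a more accurate calculation.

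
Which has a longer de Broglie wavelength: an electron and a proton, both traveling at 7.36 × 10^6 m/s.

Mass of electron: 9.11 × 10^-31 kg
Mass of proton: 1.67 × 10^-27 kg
The electron has the longer wavelength.

Using λ = h/(mv), since both particles have the same velocity, the wavelength depends only on mass.

For electron: λ₁ = h/(m₁v) = 9.88 × 10^-11 m
For proton: λ₂ = h/(m₂v) = 5.39 × 10^-14 m

Since λ ∝ 1/m at constant velocity, the lighter particle has the longer wavelength.

The electron has the longer de Broglie wavelength.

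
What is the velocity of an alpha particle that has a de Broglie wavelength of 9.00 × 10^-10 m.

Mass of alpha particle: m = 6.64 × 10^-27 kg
1.11 × 10^2 m/s

From the de Broglie relation λ = h/(mv), we solve for v:

v = h/(mλ)
v = (6.626 × 10^-34 J·s) / (6.64 × 10^-27 kg × 9.00 × 10^-10 m)
v = 1.11 × 10^2 m/s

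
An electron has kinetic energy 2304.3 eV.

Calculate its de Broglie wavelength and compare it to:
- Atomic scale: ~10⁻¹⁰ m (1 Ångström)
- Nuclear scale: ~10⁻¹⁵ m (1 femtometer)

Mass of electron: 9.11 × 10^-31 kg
λ = 2.55 × 10^-11 m, which is between nuclear and atomic scales.

Using λ = h/√(2mKE):

KE = 2304.3 eV = 3.692 × 10^-16 J

λ = h/√(2mKE)
λ = (6.626 × 10^-34 J·s) / √(2 × 9.11 × 10^-31 kg × 3.692 × 10^-16 J)
λ = 2.55 × 10^-11 m

Comparison:
- Atomic scale (10⁻¹⁰ m): λ is 0.26× this size
- Nuclear scale (10⁻¹⁵ m): λ is 2.6e+04× this size

The wavelength is between nuclear and atomic scales.

This wavelength is appropriate for probing atomic structure but too large for nuclear physics experiments.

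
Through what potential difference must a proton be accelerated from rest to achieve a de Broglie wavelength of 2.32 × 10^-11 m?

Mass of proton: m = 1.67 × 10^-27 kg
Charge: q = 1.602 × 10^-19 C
1.52 V

From λ = h/√(2mqV), we solve for V:

λ² = h²/(2mqV)
V = h²/(2mqλ²)
V = (6.626 × 10^-34 J·s)² / (2 × 1.67 × 10^-27 kg × 1.602 × 10^-19 C × (2.32 × 10^-11 m)²)
V = 1.52 V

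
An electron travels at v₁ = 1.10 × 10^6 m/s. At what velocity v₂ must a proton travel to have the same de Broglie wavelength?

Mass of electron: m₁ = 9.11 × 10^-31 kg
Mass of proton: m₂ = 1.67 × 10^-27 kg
v₂ = 6.00 × 10^2 m/s

For equal de Broglie wavelengths: λ₁ = λ₂

h/(m₁v₁) = h/(m₂v₂)
m₁v₁ = m₂v₂
v₂ = v₁ · (m₁/m₂)

v₂ = 1.10 × 10^6 m/s × (9.11 × 10^-31 kg / 1.67 × 10^-27 kg)
v₂ = 6.00 × 10^2 m/s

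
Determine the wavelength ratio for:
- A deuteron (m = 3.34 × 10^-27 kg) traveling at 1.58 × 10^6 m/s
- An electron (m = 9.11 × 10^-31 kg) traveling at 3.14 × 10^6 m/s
λ₁/λ₂ = 5.42 × 10^-4

Using λ = h/(mv):

λ₁ = h/(m₁v₁) = 1.26 × 10^-13 m
λ₂ = h/(m₂v₂) = 2.32 × 10^-10 m

Ratio λ₁/λ₂ = (m₂v₂)/(m₁v₁)
         = (9.11 × 10^-31 kg × 3.14 × 10^6 m/s) / (3.34 × 10^-27 kg × 1.58 × 10^6 m/s)
         = 5.42 × 10^-4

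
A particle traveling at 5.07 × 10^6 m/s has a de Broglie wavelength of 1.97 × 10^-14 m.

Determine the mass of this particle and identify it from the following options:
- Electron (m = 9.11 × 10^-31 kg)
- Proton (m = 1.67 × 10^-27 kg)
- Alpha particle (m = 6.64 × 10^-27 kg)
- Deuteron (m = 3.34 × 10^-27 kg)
The particle is an alpha particle.

From λ = h/(mv), solve for mass:

m = h/(λv)
m = (6.626 × 10^-34 J·s) / (1.97 × 10^-14 m × 5.07 × 10^6 m/s)
m = 6.63 × 10^-27 kg

Comparing with the listed masses, this is closest to an alpha particle.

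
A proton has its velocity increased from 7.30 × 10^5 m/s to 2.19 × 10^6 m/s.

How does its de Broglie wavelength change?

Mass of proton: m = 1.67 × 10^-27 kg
The wavelength decreases by a factor of 3.

Using λ = h/(mv):

Initial wavelength: λ₁ = h/(mv₁) = 5.44 × 10^-13 m
Final wavelength: λ₂ = h/(mv₂) = 1.81 × 10^-13 m

Since λ ∝ 1/v, when velocity increases by a factor of 3, the wavelength decreases by a factor of 3.

λ₂/λ₁ = v₁/v₂ = 1/3

The wavelength decreases by a factor of 3.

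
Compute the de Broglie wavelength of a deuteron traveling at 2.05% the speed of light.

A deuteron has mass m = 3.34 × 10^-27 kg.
3.23 × 10^-14 m

Using the de Broglie relation λ = h/(mv):

v = 2.05% × c = 6.146 × 10^6 m/s

λ = h/(mv)
λ = (6.626 × 10^-34 J·s) / (3.34 × 10^-27 kg × 6.146 × 10^6 m/s)
λ = 3.23 × 10^-14 m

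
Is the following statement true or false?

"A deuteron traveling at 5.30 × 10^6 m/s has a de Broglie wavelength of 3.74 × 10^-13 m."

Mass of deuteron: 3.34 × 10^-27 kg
False

The claim is incorrect.

Using λ = h/(mv):
λ = (6.626 × 10^-34 J·s) / (3.34 × 10^-27 kg × 5.30 × 10^6 m/s)
λ = 3.74 × 10^-14 m

The actual wavelength differs from the claimed 3.74 × 10^-13 m.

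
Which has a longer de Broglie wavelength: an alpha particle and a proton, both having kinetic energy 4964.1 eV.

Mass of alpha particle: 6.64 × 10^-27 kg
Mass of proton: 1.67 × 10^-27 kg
The proton has the longer wavelength.

Using λ = h/√(2mKE):

For alpha particle: λ₁ = h/√(2m₁KE) = 2.04 × 10^-13 m
For proton: λ₂ = h/√(2m₂KE) = 4.07 × 10^-13 m

Since λ ∝ 1/√m at constant kinetic energy, the lighter particle has the longer wavelength.

The proton has the longer de Broglie wavelength.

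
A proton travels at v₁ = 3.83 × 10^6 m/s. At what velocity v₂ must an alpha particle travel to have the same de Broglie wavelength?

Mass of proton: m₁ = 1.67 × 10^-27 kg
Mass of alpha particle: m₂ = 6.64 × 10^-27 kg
v₂ = 9.63 × 10^5 m/s

For equal de Broglie wavelengths: λ₁ = λ₂

h/(m₁v₁) = h/(m₂v₂)
m₁v₁ = m₂v₂
v₂ = v₁ · (m₁/m₂)

v₂ = 3.83 × 10^6 m/s × (1.67 × 10^-27 kg / 6.64 × 10^-27 kg)
v₂ = 9.63 × 10^5 m/s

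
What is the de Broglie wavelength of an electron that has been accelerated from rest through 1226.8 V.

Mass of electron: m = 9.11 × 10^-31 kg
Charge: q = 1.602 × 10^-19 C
3.50 × 10^-11 m

When a particle is accelerated through voltage V, it gains kinetic energy KE = qV.

The de Broglie wavelength is then λ = h/√(2mqV):

λ = h/√(2mqV)
λ = (6.626 × 10^-34 J·s) / √(2 × 9.11 × 10^-31 kg × 1.602 × 10^-19 C × 1226.8 V)
λ = 3.50 × 10^-11 m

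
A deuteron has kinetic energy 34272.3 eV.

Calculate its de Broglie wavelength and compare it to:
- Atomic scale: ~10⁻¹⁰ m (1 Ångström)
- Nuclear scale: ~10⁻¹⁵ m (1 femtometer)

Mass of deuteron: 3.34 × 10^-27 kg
λ = 1.09 × 10^-13 m, which is between nuclear and atomic scales.

Using λ = h/√(2mKE):

KE = 34272.3 eV = 5.491 × 10^-15 J

λ = h/√(2mKE)
λ = (6.626 × 10^-34 J·s) / √(2 × 3.34 × 10^-27 kg × 5.491 × 10^-15 J)
λ = 1.09 × 10^-13 m

Comparison:
- Atomic scale (10⁻¹⁰ m): λ is 0.0011× this size
- Nuclear scale (10⁻¹⁵ m): λ is 1.1e+02× this size

The wavelength is between nuclear and atomic scales.

This wavelength is appropriate for probing atomic structure but too large for nuclear physics experiments.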